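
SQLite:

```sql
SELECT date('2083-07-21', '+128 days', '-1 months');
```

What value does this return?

2083-10-26

Applying '+128 days' to 2083-07-21: counting 128 days forward gives 2083-11-26.
Adding -1 month to 2083-11-26 gives 2083-10-26.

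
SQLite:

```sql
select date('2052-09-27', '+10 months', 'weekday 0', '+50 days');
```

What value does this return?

2053-09-15

Adding +10 months to 2052-09-27 gives 2053-07-27.
`weekday 0` advances to the next Sunday; 2053-07-27 is already a Sunday, so it stays at 2053-07-27.
Applying '+50 days' to 2053-07-27: counting 50 days forward gives 2053-09-15.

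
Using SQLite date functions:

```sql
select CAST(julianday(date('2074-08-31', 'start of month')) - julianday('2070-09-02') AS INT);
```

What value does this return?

1429

`start of month` rewinds 2074-08-31 to 2074-08-01.
28 days remain in September 2070 after the 2nd (30 − 2).
Full months from October 2070 through July 2074 contribute their day counts.
Then 1 day into August 2074.
Total: 28 + 31 + 30 + 31 + 31 + 28 + 31 + 30 + 31 + 30 + 31 + 31 + 30 + 31 + 30 + 31 + 31 + 29 + 31 + 30 + 31 + 30 + 31 + 31 + 30 + 31 + 30 + 31 + 31 + 28 + 31 + 30 + 31 + 30 + 31 + 31 + 30 + 31 + 30 + 31 + 31 + 28 + 31 + 30 + 31 + 30 + 31 + 1 = 1429.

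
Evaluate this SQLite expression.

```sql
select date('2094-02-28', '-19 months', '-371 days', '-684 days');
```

Adding -19 months to 2094-02-28 gives 2092-07-28.
Applying '-371 days' to 2092-07-28: counting 371 days back gives 2091-07-23.
Applying '-684 days' to 2091-07-23: counting 684 days back gives 2089-09-07.

2089-09-07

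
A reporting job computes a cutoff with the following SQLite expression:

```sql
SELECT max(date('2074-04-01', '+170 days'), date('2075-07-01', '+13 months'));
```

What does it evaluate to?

date('2074-04-01', '+170 days') → 2074-09-18.
date('2075-07-01', '+13 months') → 2076-08-01.
Later of the two is 2076-08-01.

2076-08-01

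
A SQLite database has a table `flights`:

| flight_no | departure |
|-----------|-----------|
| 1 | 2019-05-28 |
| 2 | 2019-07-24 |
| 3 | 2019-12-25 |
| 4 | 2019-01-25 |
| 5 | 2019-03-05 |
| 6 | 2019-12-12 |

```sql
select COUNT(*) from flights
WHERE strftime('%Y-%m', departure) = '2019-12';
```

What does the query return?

2

Rows with year-month 2019-12: 2019-12-25, 2019-12-12 → 2.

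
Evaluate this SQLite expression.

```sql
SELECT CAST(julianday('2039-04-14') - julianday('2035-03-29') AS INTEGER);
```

2 days remain in March 2035 after the 29th (31 − 29).
Full months from April 2035 through March 2039 contribute their day counts.
Then 14 days into April 2039.
Total: 2 + 30 + 31 + 30 + 31 + 31 + 30 + 31 + 30 + 31 + 31 + 29 + 31 + 30 + 31 + 30 + 31 + 31 + 30 + 31 + 30 + 31 + 31 + 28 + 31 + 30 + 31 + 30 + 31 + 31 + 30 + 31 + 30 + 31 + 31 + 28 + 31 + 30 + 31 + 30 + 31 + 31 + 30 + 31 + 30 + 31 + 31 + 28 + 31 + 14 = 1477.

1477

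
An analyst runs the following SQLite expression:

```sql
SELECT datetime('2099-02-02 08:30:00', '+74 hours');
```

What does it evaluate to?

2099-02-05 10:30:00

+74 hours from 2099-02-02 08:30:00 is 2099-02-05 10:30:00 (crosses midnight).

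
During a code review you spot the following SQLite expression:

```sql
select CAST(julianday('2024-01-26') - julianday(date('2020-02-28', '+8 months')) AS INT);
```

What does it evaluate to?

1185

Adding +8 months to 2020-02-28 gives 2020-10-28.
3 days remain in October 2020 after the 28th (31 − 28).
Full months from November 2020 through December 2023 contribute their day counts.
Then 26 days into January 2024.
Total: 3 + 30 + 31 + 31 + 28 + 31 + 30 + 31 + 30 + 31 + 31 + 30 + 31 + 30 + 31 + 31 + 28 + 31 + 30 + 31 + 30 + 31 + 31 + 30 + 31 + 30 + 31 + 31 + 28 + 31 + 30 + 31 + 30 + 31 + 31 + 30 + 31 + 30 + 31 + 26 = 1185.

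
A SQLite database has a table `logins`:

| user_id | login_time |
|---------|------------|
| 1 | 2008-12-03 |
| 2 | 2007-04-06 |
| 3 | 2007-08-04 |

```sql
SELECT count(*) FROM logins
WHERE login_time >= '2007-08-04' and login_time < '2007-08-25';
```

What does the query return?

1

Rows in [2007-08-04, 2007-08-25): 2007-08-04 → 1 row.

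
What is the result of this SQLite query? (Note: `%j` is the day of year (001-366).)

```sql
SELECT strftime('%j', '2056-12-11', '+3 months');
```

070

First apply '+3 months': 2056-12-11 → 2057-03-11.
Day-of-year for 2057-03-11: days since 2057-01-01 inclusive = 70, zero-padded to 070.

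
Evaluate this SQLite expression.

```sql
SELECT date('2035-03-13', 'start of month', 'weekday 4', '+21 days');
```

`start of month` rewinds 2035-03-13 to 2035-03-01.
`weekday 4` advances to the next Thursday; 2035-03-01 is already a Thursday, so it stays at 2035-03-01.
Advancing 21 more days within March lands on 2035-03-22.

2035-03-22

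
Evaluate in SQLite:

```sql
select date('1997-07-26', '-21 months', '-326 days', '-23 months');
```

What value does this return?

1993-01-04

Adding -21 months to 1997-07-26 gives 1995-10-26.
Applying '-326 days' to 1995-10-26: counting 326 days back gives 1994-12-04.
Adding -23 months to 1994-12-04 gives 1993-01-04.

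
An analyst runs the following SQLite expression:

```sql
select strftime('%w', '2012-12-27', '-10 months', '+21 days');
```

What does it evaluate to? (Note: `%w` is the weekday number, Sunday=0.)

First apply '-10 months', '+21 days': 2012-12-27 → 2012-03-19.
2012-03-19 is a Monday; with Sunday=0 that is 1.

1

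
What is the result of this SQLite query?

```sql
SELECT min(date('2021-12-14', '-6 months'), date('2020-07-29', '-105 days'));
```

2020-04-15

date('2021-12-14', '-6 months') → 2021-06-14.
date('2020-07-29', '-105 days') → 2020-04-15.
Earlier of the two is 2020-04-15.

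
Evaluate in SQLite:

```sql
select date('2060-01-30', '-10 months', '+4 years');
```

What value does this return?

Adding -10 months to 2060-01-30 gives 2059-03-30.
Adding +4 years to 2059-03-30 gives 2063-03-30.

2063-03-30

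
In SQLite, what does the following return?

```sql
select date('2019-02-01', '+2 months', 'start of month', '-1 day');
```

Adding +2 months to 2019-02-01 gives 2019-04-01.
`start of month` rewinds 2019-04-01 to 2019-04-01.
Going back 1 day from 2019-04-01 reaches 2019-03-31 (last day of March, 31 days).

2019-03-31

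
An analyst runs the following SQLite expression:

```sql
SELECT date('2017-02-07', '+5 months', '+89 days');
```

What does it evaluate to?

2017-10-04

Adding +5 months to 2017-02-07 gives 2017-07-07.
Applying '+89 days' to 2017-07-07: counting 89 days forward gives 2017-10-04.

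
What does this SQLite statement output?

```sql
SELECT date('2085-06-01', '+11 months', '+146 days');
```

2086-09-24

Adding +11 months to 2085-06-01 gives 2086-05-01.
Applying '+146 days' to 2086-05-01: counting 146 days forward gives 2086-09-24.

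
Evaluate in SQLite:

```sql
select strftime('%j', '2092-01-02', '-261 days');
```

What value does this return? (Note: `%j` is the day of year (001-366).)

First apply '-261 days': 2092-01-02 → 2091-04-16.
Day-of-year for 2091-04-16: days since 2091-01-01 inclusive = 106, zero-padded to 106.

106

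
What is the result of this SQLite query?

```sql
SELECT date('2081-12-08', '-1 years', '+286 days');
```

2081-09-20

Adding -1 year to 2081-12-08 gives 2080-12-08.
Applying '+286 days' to 2080-12-08: counting 286 days forward gives 2081-09-20.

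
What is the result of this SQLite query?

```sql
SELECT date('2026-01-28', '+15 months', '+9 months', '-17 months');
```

2026-08-28

Adding +15 months to 2026-01-28 gives 2027-04-28.
Adding +9 months to 2027-04-28 gives 2028-01-28.
Adding -17 months to 2028-01-28 gives 2026-08-28.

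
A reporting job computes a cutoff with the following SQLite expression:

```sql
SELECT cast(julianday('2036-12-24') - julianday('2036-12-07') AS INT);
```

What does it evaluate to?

Both dates are in December 2036: 24 − 7 = 17.

17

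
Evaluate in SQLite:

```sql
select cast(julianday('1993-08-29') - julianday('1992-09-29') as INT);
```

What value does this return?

1 day remains in September 1992 after the 29th (30 − 29).
Full months from October 1992 through July 1993 contribute their day counts.
Then 29 days into August 1993.
Total: 1 + 31 + 30 + 31 + 31 + 28 + 31 + 30 + 31 + 30 + 31 + 29 = 334.

334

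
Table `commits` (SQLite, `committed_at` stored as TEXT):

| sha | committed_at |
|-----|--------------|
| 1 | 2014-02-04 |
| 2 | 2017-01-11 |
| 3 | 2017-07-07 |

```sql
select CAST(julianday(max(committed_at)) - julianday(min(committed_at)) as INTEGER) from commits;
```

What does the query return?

MIN = 2014-02-04, MAX = 2017-07-07.
24 days remain in February 2014 after the 4th (28 − 4).
Full months from March 2014 through June 2017 contribute their day counts.
Then 7 days into July 2017.
Total: 24 + 31 + 30 + 31 + 30 + 31 + 31 + 30 + 31 + 30 + 31 + 31 + 28 + 31 + 30 + 31 + 30 + 31 + 31 + 30 + 31 + 30 + 31 + 31 + 29 + 31 + 30 + 31 + 30 + 31 + 31 + 30 + 31 + 30 + 31 + 31 + 28 + 31 + 30 + 31 + 30 + 7 = 1249.

1249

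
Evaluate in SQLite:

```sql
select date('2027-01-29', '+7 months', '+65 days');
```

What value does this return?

Adding +7 months to 2027-01-29 gives 2027-08-29.
Applying '+65 days' to 2027-08-29: counting 65 days forward gives 2027-11-02.

2027-11-02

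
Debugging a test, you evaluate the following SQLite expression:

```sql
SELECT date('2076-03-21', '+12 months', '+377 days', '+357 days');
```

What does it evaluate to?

2079-03-25

Adding +12 months to 2076-03-21 gives 2077-03-21.
Applying '+377 days' to 2077-03-21: counting 377 days forward gives 2078-04-02.
Applying '+357 days' to 2078-04-02: counting 357 days forward gives 2079-03-25.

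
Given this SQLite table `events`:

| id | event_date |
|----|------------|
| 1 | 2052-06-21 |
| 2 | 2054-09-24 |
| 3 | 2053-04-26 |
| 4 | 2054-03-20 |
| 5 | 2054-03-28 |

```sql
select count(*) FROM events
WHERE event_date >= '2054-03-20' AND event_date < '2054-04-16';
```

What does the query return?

2

Rows in [2054-03-20, 2054-04-16): 2054-03-20, 2054-03-28 → 2 rows.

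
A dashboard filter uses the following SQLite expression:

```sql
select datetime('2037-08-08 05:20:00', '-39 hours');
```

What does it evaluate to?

-39 hours from 2037-08-08 05:20:00 is 2037-08-06 14:20:00 (crosses midnight).

2037-08-06 14:20:00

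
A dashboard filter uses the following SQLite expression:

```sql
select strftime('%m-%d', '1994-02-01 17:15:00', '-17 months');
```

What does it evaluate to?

09-01

First apply '-17 months': 1994-02-01 17:15:00 → 1992-09-01 17:15:00.
`%m-%d` extracts the month-day: 09-01.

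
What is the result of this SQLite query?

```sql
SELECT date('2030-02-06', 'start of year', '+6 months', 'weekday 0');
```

`start of year` rewinds 2030-02-06 to 2030-01-01.
Adding +6 months to 2030-01-01 gives 2030-07-01.
`weekday 0` advances to the next Sunday; 2030-07-01 is a Monday, so it moves forward to 2030-07-07.

2030-07-07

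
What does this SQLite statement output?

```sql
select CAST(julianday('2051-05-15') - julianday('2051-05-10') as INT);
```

5

Both dates are in May 2051: 15 − 10 = 5.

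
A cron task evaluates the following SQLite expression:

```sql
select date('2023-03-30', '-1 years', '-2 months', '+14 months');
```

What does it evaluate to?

2023-03-30

Adding -1 year to 2023-03-30 gives 2022-03-30.
Adding -2 months to 2022-03-30 gives 2022-01-30.
Adding +14 months to 2022-01-30 gives 2023-03-30.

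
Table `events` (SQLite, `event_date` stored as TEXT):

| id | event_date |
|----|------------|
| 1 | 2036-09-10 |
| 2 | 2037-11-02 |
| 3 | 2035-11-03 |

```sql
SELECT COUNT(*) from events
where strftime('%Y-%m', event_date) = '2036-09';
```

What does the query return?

1

Rows with year-month 2036-09: 2036-09-10 → 1.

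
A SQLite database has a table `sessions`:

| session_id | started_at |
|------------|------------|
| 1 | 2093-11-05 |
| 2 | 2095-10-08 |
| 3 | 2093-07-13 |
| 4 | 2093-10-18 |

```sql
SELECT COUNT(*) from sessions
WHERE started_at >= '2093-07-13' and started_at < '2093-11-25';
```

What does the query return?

Rows in [2093-07-13, 2093-11-25): 2093-11-05, 2093-07-13, 2093-10-18 → 3 rows.

3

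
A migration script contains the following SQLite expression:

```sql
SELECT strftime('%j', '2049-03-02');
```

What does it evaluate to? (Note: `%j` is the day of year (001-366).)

061

Day-of-year for 2049-03-02: days since 2049-01-01 inclusive = 61, zero-padded to 061.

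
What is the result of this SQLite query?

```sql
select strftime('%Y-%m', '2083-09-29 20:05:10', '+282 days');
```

First apply '+282 days': 2083-09-29 20:05:10 → 2084-07-07 20:05:10.
`%Y-%m` extracts the year-month: 2084-07.

2084-07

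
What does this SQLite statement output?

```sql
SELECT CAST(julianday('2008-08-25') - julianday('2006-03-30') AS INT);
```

879

1 day remains in March 2006 after the 30th (31 − 30).
Full months from April 2006 through July 2008 contribute their day counts.
Then 25 days into August 2008.
Total: 1 + 30 + 31 + 30 + 31 + 31 + 30 + 31 + 30 + 31 + 31 + 28 + 31 + 30 + 31 + 30 + 31 + 31 + 30 + 31 + 30 + 31 + 31 + 29 + 31 + 30 + 31 + 30 + 31 + 25 = 879.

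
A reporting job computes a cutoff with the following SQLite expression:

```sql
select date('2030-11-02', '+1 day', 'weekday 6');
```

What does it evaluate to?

Advancing 1 more day within November lands on 2030-11-03.
`weekday 6` advances to the next Saturday; 2030-11-03 is a Sunday, so it moves forward to 2030-11-09.

2030-11-09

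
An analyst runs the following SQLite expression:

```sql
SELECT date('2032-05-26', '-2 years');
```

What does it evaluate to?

2030-05-26

Adding -2 years to 2032-05-26 gives 2030-05-26.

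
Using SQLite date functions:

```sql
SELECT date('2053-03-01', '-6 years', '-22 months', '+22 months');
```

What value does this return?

2047-03-01

Adding -6 years to 2053-03-01 gives 2047-03-01.
Adding -22 months to 2047-03-01 gives 2045-05-01.
Adding +22 months to 2045-05-01 gives 2047-03-01.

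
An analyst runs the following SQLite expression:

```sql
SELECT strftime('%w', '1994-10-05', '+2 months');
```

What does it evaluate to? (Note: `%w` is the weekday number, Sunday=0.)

First apply '+2 months': 1994-10-05 → 1994-12-05.
1994-12-05 is a Monday; with Sunday=0 that is 1.

1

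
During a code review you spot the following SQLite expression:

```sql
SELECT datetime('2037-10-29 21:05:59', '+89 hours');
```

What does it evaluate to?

+89 hours from 2037-10-29 21:05:59 is 2037-11-02 14:05:59 (crosses midnight).

2037-11-02 14:05:59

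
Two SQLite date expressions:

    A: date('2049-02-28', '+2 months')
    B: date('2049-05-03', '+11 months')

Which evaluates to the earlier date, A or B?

A

A = 2049-04-28.
B = 2050-04-03.
A is earlier.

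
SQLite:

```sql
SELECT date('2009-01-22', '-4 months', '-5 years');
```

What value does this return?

Adding -4 months to 2009-01-22 gives 2008-09-22.
Adding -5 years to 2008-09-22 gives 2003-09-22.

2003-09-22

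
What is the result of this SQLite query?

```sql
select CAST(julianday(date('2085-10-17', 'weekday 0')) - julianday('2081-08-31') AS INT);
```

`weekday 0` advances to the next Sunday; 2085-10-17 is a Wednesday, so it moves forward to 2085-10-21.
0 days remain in August 2081 after the 31st (31 − 31).
Full months from September 2081 through September 2085 contribute their day counts.
Then 21 days into October 2085.
Total: 0 + 30 + 31 + 30 + 31 + 31 + 28 + 31 + 30 + 31 + 30 + 31 + 31 + 30 + 31 + 30 + 31 + 31 + 28 + 31 + 30 + 31 + 30 + 31 + 31 + 30 + 31 + 30 + 31 + 31 + 29 + 31 + 30 + 31 + 30 + 31 + 31 + 30 + 31 + 30 + 31 + 31 + 28 + 31 + 30 + 31 + 30 + 31 + 31 + 30 + 21 = 1512.

1512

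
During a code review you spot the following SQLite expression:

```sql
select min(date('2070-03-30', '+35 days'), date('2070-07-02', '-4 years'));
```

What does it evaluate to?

2066-07-02

date('2070-03-30', '+35 days') → 2070-05-04.
date('2070-07-02', '-4 years') → 2066-07-02.
Earlier of the two is 2066-07-02.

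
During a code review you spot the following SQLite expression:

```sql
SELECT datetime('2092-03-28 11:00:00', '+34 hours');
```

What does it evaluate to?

+34 hours from 2092-03-28 11:00:00 is 2092-03-29 21:00:00 (crosses midnight).

2092-03-29 21:00:00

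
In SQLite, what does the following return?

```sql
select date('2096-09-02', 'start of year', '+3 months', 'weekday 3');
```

`start of year` rewinds 2096-09-02 to 2096-01-01.
Adding +3 months to 2096-01-01 gives 2096-04-01.
`weekday 3` advances to the next Wednesday; 2096-04-01 is a Sunday, so it moves forward to 2096-04-04.

2096-04-04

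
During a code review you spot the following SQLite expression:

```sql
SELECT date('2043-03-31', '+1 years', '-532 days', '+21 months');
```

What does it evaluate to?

Adding +1 year to 2043-03-31 gives 2044-03-31.
Applying '-532 days' to 2044-03-31: counting 532 days back gives 2042-10-16.
Adding +21 months to 2042-10-16 gives 2044-07-16.

2044-07-16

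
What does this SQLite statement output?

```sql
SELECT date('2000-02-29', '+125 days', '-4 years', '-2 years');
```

1994-07-03

Applying '+125 days' to 2000-02-29: counting 125 days forward gives 2000-07-03.
Adding -4 years to 2000-07-03 gives 1996-07-03.
Adding -2 years to 1996-07-03 gives 1994-07-03.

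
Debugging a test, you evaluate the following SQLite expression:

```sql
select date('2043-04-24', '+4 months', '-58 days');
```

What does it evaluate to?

2043-06-27

Adding +4 months to 2043-04-24 gives 2043-08-24.
Applying '-58 days' to 2043-08-24: counting 58 days back gives 2043-06-27.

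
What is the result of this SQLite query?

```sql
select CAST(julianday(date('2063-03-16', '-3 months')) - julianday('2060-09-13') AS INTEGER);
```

Adding -3 months to 2063-03-16 gives 2062-12-16.
17 days remain in September 2060 after the 13th (30 − 13).
Full months from October 2060 through November 2062 contribute their day counts.
Then 16 days into December 2062.
Total: 17 + 31 + 30 + 31 + 31 + 28 + 31 + 30 + 31 + 30 + 31 + 31 + 30 + 31 + 30 + 31 + 31 + 28 + 31 + 30 + 31 + 30 + 31 + 31 + 30 + 31 + 30 + 16 = 824.

824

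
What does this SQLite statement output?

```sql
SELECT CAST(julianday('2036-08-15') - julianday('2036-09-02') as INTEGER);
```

16 days remain in August 2036 after the 15th (31 − 15).
Then 2 days into September 2036.
Total: 16 + 2 = 18.
The subtraction is earlier − later, so the result is −18 → -18.

-18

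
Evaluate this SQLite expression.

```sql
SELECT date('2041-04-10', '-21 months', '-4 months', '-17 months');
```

Adding -21 months to 2041-04-10 gives 2039-07-10.
Adding -4 months to 2039-07-10 gives 2039-03-10.
Adding -17 months to 2039-03-10 gives 2037-10-10.

2037-10-10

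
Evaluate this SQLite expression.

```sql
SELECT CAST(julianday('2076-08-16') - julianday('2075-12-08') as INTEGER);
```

23 days remain in December 2075 after the 8th (31 − 8).
Full months from January 2076 through July 2076 contribute their day counts.
Then 16 days into August 2076.
Total: 23 + 31 + 29 + 31 + 30 + 31 + 30 + 31 + 16 = 252.

252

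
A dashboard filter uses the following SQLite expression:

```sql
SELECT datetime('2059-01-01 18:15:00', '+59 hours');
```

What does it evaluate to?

+59 hours from 2059-01-01 18:15:00 is 2059-01-04 05:15:00 (crosses midnight).

2059-01-04 05:15:00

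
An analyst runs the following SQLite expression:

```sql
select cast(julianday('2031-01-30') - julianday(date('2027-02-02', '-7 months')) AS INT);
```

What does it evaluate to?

Adding -7 months to 2027-02-02 gives 2026-07-02.
29 days remain in July 2026 after the 2nd (31 − 2).
Full months from August 2026 through December 2030 contribute their day counts.
Then 30 days into January 2031.
Total: 29 + 31 + 30 + 31 + 30 + 31 + 31 + 28 + 31 + 30 + 31 + 30 + 31 + 31 + 30 + 31 + 30 + 31 + 31 + 29 + 31 + 30 + 31 + 30 + 31 + 31 + 30 + 31 + 30 + 31 + 31 + 28 + 31 + 30 + 31 + 30 + 31 + 31 + 30 + 31 + 30 + 31 + 31 + 28 + 31 + 30 + 31 + 30 + 31 + 31 + 30 + 31 + 30 + 31 + 30 = 1673.

1673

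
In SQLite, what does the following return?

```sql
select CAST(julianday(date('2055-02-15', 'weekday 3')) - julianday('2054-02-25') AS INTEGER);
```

`weekday 3` advances to the next Wednesday; 2055-02-15 is a Monday, so it moves forward to 2055-02-17.
3 days remain in February 2054 after the 25th (28 − 25).
Full months from March 2054 through January 2055 contribute their day counts.
Then 17 days into February 2055.
Total: 3 + 31 + 30 + 31 + 30 + 31 + 31 + 30 + 31 + 30 + 31 + 31 + 17 = 357.

357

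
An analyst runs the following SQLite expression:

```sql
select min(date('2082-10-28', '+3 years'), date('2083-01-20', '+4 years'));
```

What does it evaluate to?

date('2082-10-28', '+3 years') → 2085-10-28.
date('2083-01-20', '+4 years') → 2087-01-20.
Earlier of the two is 2085-10-28.

2085-10-28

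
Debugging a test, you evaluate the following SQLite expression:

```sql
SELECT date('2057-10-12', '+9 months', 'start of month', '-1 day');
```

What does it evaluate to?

2058-06-30

Adding +9 months to 2057-10-12 gives 2058-07-12.
`start of month` rewinds 2058-07-12 to 2058-07-01.
Going back 1 day from 2058-07-01 reaches 2058-06-30 (last day of June, 30 days).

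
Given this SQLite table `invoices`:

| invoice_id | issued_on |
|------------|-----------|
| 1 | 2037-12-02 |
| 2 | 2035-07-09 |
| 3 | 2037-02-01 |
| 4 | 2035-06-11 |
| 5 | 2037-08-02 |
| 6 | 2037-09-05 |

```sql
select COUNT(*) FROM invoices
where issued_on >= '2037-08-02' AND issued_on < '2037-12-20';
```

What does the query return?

Rows in [2037-08-02, 2037-12-20): 2037-12-02, 2037-08-02, 2037-09-05 → 3 rows.

3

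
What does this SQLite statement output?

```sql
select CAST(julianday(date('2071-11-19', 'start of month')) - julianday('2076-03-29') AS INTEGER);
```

-1610

`start of month` rewinds 2071-11-19 to 2071-11-01.
29 days remain in November 2071 after the 1st (30 − 1).
Full months from December 2071 through February 2076 contribute their day counts.
Then 29 days into March 2076.
Total: 29 + 31 + 31 + 29 + 31 + 30 + 31 + 30 + 31 + 31 + 30 + 31 + 30 + 31 + 31 + 28 + 31 + 30 + 31 + 30 + 31 + 31 + 30 + 31 + 30 + 31 + 31 + 28 + 31 + 30 + 31 + 30 + 31 + 31 + 30 + 31 + 30 + 31 + 31 + 28 + 31 + 30 + 31 + 30 + 31 + 31 + 30 + 31 + 30 + 31 + 31 + 29 + 29 = 1610.
The subtraction is earlier − later, so the result is −1610 → -1610.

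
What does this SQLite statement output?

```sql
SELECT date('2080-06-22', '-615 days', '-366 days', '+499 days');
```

2079-02-26

Applying '-615 days' to 2080-06-22: counting 615 days back gives 2078-10-16.
Applying '-366 days' to 2078-10-16: counting 366 days back gives 2077-10-15.
Applying '+499 days' to 2077-10-15: counting 499 days forward gives 2079-02-26.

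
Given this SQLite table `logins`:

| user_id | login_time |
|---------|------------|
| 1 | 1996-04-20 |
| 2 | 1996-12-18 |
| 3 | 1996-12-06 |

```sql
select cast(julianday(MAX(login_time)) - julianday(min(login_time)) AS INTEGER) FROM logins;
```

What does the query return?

242

MIN = 1996-04-20, MAX = 1996-12-18.
10 days remain in April 1996 after the 20th (30 − 20).
Full months from May 1996 through November 1996 contribute their day counts.
Then 18 days into December 1996.
Total: 10 + 31 + 30 + 31 + 31 + 30 + 31 + 30 + 18 = 242.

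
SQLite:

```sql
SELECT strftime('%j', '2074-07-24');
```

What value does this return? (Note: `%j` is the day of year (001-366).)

Day-of-year for 2074-07-24: days since 2074-01-01 inclusive = 205, zero-padded to 205.

205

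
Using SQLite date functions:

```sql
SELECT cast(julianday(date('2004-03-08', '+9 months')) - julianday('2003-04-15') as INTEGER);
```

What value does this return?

603

Adding +9 months to 2004-03-08 gives 2004-12-08.
15 days remain in April 2003 after the 15th (30 − 15).
Full months from May 2003 through November 2004 contribute their day counts.
Then 8 days into December 2004.
Total: 15 + 31 + 30 + 31 + 31 + 30 + 31 + 30 + 31 + 31 + 29 + 31 + 30 + 31 + 30 + 31 + 31 + 30 + 31 + 30 + 8 = 603.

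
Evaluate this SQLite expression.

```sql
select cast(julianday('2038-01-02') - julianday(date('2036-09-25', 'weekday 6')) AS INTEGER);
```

`weekday 6` advances to the next Saturday; 2036-09-25 is a Thursday, so it moves forward to 2036-09-27.
3 days remain in September 2036 after the 27th (30 − 27).
Full months from October 2036 through December 2037 contribute their day counts.
Then 2 days into January 2038.
Total: 3 + 31 + 30 + 31 + 31 + 28 + 31 + 30 + 31 + 30 + 31 + 31 + 30 + 31 + 30 + 31 + 2 = 462.

462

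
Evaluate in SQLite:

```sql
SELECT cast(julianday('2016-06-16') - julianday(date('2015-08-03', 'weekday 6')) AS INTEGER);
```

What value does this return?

`weekday 6` advances to the next Saturday; 2015-08-03 is a Monday, so it moves forward to 2015-08-08.
23 days remain in August 2015 after the 8th (31 − 8).
Full months from September 2015 through May 2016 contribute their day counts.
Then 16 days into June 2016.
Total: 23 + 30 + 31 + 30 + 31 + 31 + 29 + 31 + 30 + 31 + 16 = 313.

313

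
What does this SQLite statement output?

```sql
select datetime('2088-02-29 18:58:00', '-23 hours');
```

2088-02-28 19:58:00

-23 hours from 2088-02-29 18:58:00 is 2088-02-28 19:58:00 (crosses midnight).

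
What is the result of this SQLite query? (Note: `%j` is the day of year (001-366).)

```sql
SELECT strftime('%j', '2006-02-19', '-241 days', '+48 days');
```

First apply '-241 days', '+48 days': 2006-02-19 → 2005-08-10.
Day-of-year for 2005-08-10: days since 2005-01-01 inclusive = 222, zero-padded to 222.

222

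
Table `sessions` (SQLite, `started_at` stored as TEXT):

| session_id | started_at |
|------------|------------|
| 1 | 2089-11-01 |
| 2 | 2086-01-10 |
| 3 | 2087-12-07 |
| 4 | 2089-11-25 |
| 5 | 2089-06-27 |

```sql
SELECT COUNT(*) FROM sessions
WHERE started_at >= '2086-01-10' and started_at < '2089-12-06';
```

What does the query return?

5

Rows in [2086-01-10, 2089-12-06): 2089-11-01, 2086-01-10, 2087-12-07, 2089-11-25, 2089-06-27 → 5 rows.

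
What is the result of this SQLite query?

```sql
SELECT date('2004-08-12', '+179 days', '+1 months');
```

Applying '+179 days' to 2004-08-12: counting 179 days forward gives 2005-02-07.
Adding +1 month to 2005-02-07 gives 2005-03-07.

2005-03-07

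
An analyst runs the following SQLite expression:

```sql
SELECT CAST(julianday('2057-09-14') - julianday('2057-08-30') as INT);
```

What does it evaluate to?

15

1 day remains in August 2057 after the 30th (31 − 30).
Then 14 days into September 2057.
Total: 1 + 14 = 15.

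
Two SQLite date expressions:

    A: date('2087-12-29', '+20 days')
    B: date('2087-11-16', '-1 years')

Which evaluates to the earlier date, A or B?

B

A = 2088-01-18.
B = 2086-11-16.
B is earlier.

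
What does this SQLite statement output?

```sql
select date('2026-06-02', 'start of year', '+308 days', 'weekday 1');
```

2026-11-09

`start of year` rewinds 2026-06-02 to 2026-01-01.
Applying '+308 days' to 2026-01-01: counting 308 days forward gives 2026-11-05.
`weekday 1` advances to the next Monday; 2026-11-05 is a Thursday, so it moves forward to 2026-11-09.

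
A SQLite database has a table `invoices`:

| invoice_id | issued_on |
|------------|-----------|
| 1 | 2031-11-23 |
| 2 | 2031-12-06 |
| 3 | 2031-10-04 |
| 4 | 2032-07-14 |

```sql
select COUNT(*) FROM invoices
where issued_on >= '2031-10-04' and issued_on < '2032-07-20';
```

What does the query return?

4

Rows in [2031-10-04, 2032-07-20): 2031-11-23, 2031-12-06, 2031-10-04, 2032-07-14 → 4 rows.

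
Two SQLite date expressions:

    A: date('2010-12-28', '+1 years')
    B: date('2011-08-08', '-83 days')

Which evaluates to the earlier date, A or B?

A = 2011-12-28.
B = 2011-05-17.
B is earlier.

B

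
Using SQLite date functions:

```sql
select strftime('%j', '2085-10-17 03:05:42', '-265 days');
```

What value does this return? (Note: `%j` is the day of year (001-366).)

First apply '-265 days': 2085-10-17 03:05:42 → 2085-01-25 03:05:42.
Day-of-year for 2085-01-25: days since 2085-01-01 inclusive = 25, zero-padded to 025.

025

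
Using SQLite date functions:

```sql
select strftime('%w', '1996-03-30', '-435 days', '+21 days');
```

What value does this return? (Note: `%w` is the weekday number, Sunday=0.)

First apply '-435 days', '+21 days': 1996-03-30 → 1995-02-10.
1995-02-10 is a Friday; with Sunday=0 that is 5.

5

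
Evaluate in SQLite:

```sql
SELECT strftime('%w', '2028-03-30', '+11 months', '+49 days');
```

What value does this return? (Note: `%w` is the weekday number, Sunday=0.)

5

First apply '+11 months', '+49 days': 2028-03-30 → 2029-04-20.
2029-04-20 is a Friday; with Sunday=0 that is 5.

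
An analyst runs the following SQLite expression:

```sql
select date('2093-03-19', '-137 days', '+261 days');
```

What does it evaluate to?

Applying '-137 days' to 2093-03-19: counting 137 days back gives 2092-11-02.
Applying '+261 days' to 2092-11-02: counting 261 days forward gives 2093-07-21.

2093-07-21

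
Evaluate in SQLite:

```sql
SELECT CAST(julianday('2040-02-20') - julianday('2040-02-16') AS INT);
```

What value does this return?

4

Both dates are in February 2040: 20 − 16 = 4.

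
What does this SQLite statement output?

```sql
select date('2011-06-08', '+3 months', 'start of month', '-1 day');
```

Adding +3 months to 2011-06-08 gives 2011-09-08.
`start of month` rewinds 2011-09-08 to 2011-09-01.
Going back 1 day from 2011-09-01 reaches 2011-08-31 (last day of August, 31 days).

2011-08-31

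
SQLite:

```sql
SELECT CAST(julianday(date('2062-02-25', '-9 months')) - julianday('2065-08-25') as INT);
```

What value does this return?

Adding -9 months to 2062-02-25 gives 2061-05-25.
6 days remain in May 2061 after the 25th (31 − 25).
Full months from June 2061 through July 2065 contribute their day counts.
Then 25 days into August 2065.
Total: 6 + 30 + 31 + 31 + 30 + 31 + 30 + 31 + 31 + 28 + 31 + 30 + 31 + 30 + 31 + 31 + 30 + 31 + 30 + 31 + 31 + 28 + 31 + 30 + 31 + 30 + 31 + 31 + 30 + 31 + 30 + 31 + 31 + 29 + 31 + 30 + 31 + 30 + 31 + 31 + 30 + 31 + 30 + 31 + 31 + 28 + 31 + 30 + 31 + 30 + 31 + 25 = 1553.
The subtraction is earlier − later, so the result is −1553 → -1553.

-1553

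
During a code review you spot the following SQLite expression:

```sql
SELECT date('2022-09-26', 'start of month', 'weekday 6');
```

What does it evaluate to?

`start of month` rewinds 2022-09-26 to 2022-09-01.
`weekday 6` advances to the next Saturday; 2022-09-01 is a Thursday, so it moves forward to 2022-09-03.

2022-09-03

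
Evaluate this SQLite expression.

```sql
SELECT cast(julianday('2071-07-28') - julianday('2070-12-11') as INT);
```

20 days remain in December 2070 after the 11th (31 − 11).
Full months from January 2071 through June 2071 contribute their day counts.
Then 28 days into July 2071.
Total: 20 + 31 + 28 + 31 + 30 + 31 + 30 + 28 = 229.

229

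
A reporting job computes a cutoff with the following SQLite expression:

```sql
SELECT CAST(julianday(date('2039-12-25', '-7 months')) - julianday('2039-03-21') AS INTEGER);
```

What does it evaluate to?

65

Adding -7 months to 2039-12-25 gives 2039-05-25.
10 days remain in March 2039 after the 21st (31 − 21).
April 2039: 30 days.
Then 25 days into May 2039.
Total: 10 + 30 + 25 = 65.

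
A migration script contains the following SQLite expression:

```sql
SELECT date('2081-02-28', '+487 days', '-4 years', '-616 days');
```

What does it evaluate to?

2076-10-22

Applying '+487 days' to 2081-02-28: counting 487 days forward gives 2082-06-30.
Adding -4 years to 2082-06-30 gives 2078-06-30.
Applying '-616 days' to 2078-06-30: counting 616 days back gives 2076-10-22.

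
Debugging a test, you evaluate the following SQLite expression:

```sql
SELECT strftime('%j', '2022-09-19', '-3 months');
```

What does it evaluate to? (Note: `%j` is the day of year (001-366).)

First apply '-3 months': 2022-09-19 → 2022-06-19.
Day-of-year for 2022-06-19: days since 2022-01-01 inclusive = 170, zero-padded to 170.

170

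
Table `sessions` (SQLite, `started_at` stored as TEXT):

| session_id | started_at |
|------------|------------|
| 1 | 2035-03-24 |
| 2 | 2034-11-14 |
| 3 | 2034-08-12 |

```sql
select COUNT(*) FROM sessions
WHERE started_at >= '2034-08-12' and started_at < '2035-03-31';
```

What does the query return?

Rows in [2034-08-12, 2035-03-31): 2035-03-24, 2034-11-14, 2034-08-12 → 3 rows.

3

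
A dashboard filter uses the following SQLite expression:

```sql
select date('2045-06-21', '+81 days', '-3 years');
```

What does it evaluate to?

2042-09-10

Applying '+81 days' to 2045-06-21: counting 81 days forward gives 2045-09-10.
Adding -3 years to 2045-09-10 gives 2042-09-10.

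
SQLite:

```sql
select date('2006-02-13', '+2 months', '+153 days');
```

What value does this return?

2006-09-13

Adding +2 months to 2006-02-13 gives 2006-04-13.
Applying '+153 days' to 2006-04-13: counting 153 days forward gives 2006-09-13.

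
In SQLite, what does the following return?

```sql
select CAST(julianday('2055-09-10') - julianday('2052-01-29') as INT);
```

1320

2 days remain in January 2052 after the 29th (31 − 29).
Full months from February 2052 through August 2055 contribute their day counts.
Then 10 days into September 2055.
Total: 2 + 29 + 31 + 30 + 31 + 30 + 31 + 31 + 30 + 31 + 30 + 31 + 31 + 28 + 31 + 30 + 31 + 30 + 31 + 31 + 30 + 31 + 30 + 31 + 31 + 28 + 31 + 30 + 31 + 30 + 31 + 31 + 30 + 31 + 30 + 31 + 31 + 28 + 31 + 30 + 31 + 30 + 31 + 31 + 10 = 1320.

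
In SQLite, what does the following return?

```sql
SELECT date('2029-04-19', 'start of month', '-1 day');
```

2029-03-31

`start of month` rewinds 2029-04-19 to 2029-04-01.
Going back 1 day from 2029-04-01 reaches 2029-03-31 (last day of March, 31 days).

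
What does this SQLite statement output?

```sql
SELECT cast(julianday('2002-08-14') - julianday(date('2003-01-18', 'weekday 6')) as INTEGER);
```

-157

`weekday 6` advances to the next Saturday; 2003-01-18 is already a Saturday, so it stays at 2003-01-18.
17 days remain in August 2002 after the 14th (31 − 14).
September 2002: 30 days.
October 2002: 31 days.
November 2002: 30 days.
December 2002: 31 days.
Then 18 days into January 2003.
Total: 17 + 30 + 31 + 30 + 31 + 18 = 157.
The subtraction is earlier − later, so the result is −157 → -157.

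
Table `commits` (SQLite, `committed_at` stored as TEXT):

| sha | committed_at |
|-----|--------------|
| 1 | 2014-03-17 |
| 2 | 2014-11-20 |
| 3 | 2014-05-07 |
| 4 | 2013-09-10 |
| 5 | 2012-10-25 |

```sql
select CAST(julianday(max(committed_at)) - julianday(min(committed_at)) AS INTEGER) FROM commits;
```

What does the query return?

756

MIN = 2012-10-25, MAX = 2014-11-20.
6 days remain in October 2012 after the 25th (31 − 25).
Full months from November 2012 through October 2014 contribute their day counts.
Then 20 days into November 2014.
Total: 6 + 30 + 31 + 31 + 28 + 31 + 30 + 31 + 30 + 31 + 31 + 30 + 31 + 30 + 31 + 31 + 28 + 31 + 30 + 31 + 30 + 31 + 31 + 30 + 31 + 20 = 756.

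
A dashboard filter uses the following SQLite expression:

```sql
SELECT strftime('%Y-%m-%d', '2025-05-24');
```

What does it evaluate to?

`%Y-%m-%d` extracts the ISO date: 2025-05-24.

2025-05-24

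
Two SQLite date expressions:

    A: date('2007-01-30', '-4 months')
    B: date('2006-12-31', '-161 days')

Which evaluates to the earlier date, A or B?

B

A = 2006-09-30.
B = 2006-07-23.
B is earlier.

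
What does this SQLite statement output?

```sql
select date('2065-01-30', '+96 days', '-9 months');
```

2064-08-06

Applying '+96 days' to 2065-01-30: counting 96 days forward gives 2065-05-06.
Adding -9 months to 2065-05-06 gives 2064-08-06.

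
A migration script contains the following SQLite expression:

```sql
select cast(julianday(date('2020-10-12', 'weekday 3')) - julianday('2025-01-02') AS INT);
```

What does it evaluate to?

`weekday 3` advances to the next Wednesday; 2020-10-12 is a Monday, so it moves forward to 2020-10-14.
17 days remain in October 2020 after the 14th (31 − 14).
Full months from November 2020 through December 2024 contribute their day counts.
Then 2 days into January 2025.
Total: 17 + 30 + 31 + 31 + 28 + 31 + 30 + 31 + 30 + 31 + 31 + 30 + 31 + 30 + 31 + 31 + 28 + 31 + 30 + 31 + 30 + 31 + 31 + 30 + 31 + 30 + 31 + 31 + 28 + 31 + 30 + 31 + 30 + 31 + 31 + 30 + 31 + 30 + 31 + 31 + 29 + 31 + 30 + 31 + 30 + 31 + 31 + 30 + 31 + 30 + 31 + 2 = 1541.
The subtraction is earlier − later, so the result is −1541 → -1541.

-1541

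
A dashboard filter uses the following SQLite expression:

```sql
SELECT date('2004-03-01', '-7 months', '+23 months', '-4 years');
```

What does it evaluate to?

2001-07-01

Adding -7 months to 2004-03-01 gives 2003-08-01.
Adding +23 months to 2003-08-01 gives 2005-07-01.
Adding -4 years to 2005-07-01 gives 2001-07-01.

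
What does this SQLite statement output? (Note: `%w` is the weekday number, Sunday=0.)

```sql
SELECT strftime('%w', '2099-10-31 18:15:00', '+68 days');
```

First apply '+68 days': 2099-10-31 18:15:00 → 2100-01-07 18:15:00.
2100-01-07 is a Thursday; with Sunday=0 that is 4.

4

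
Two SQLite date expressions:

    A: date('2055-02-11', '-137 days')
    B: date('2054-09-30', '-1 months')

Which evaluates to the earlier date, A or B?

B

A = 2054-09-27.
B = 2054-08-30.
B is earlier.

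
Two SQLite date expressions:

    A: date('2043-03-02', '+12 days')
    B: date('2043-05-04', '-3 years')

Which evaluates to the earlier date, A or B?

B

A = 2043-03-14.
B = 2040-05-04.
B is earlier.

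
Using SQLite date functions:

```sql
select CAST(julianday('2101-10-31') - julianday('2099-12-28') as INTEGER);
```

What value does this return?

3 days remain in December 2099 after the 28th (31 − 28).
Full months from January 2100 through September 2101 contribute their day counts.
Then 31 days into October 2101.
Total: 3 + 31 + 28 + 31 + 30 + 31 + 30 + 31 + 31 + 30 + 31 + 30 + 31 + 31 + 28 + 31 + 30 + 31 + 30 + 31 + 31 + 30 + 31 = 672.

672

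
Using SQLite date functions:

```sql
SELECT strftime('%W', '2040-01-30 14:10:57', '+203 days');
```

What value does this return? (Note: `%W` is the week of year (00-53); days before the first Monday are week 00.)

34

First apply '+203 days': 2040-01-30 14:10:57 → 2040-08-20 14:10:57.
2040-08-20 is a Monday. SQLite's %W counts Mondays since the year started; the result is 34.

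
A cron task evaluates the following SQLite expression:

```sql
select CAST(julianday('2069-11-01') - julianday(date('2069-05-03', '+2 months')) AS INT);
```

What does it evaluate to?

121

Adding +2 months to 2069-05-03 gives 2069-07-03.
28 days remain in July 2069 after the 3rd (31 − 3).
August 2069: 31 days.
September 2069: 30 days.
October 2069: 31 days.
Then 1 day into November 2069.
Total: 28 + 31 + 30 + 31 + 1 = 121.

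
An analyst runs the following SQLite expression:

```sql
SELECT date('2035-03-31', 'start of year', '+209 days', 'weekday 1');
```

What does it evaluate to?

`start of year` rewinds 2035-03-31 to 2035-01-01.
Applying '+209 days' to 2035-01-01: counting 209 days forward gives 2035-07-29.
`weekday 1` advances to the next Monday; 2035-07-29 is a Sunday, so it moves forward to 2035-07-30.

2035-07-30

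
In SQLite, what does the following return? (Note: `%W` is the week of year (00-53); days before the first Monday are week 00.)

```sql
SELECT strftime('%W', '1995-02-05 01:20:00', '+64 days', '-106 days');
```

51

First apply '+64 days', '-106 days': 1995-02-05 01:20:00 → 1994-12-25 01:20:00.
1994-12-25 is a Sunday. SQLite's %W counts Mondays since the year started; the result is 51.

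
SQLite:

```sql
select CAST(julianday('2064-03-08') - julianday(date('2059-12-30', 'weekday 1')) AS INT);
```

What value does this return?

`weekday 1` advances to the next Monday; 2059-12-30 is a Tuesday, so it moves forward to 2060-01-05.
26 days remain in January 2060 after the 5th (31 − 5).
Full months from February 2060 through February 2064 contribute their day counts.
Then 8 days into March 2064.
Total: 26 + 29 + 31 + 30 + 31 + 30 + 31 + 31 + 30 + 31 + 30 + 31 + 31 + 28 + 31 + 30 + 31 + 30 + 31 + 31 + 30 + 31 + 30 + 31 + 31 + 28 + 31 + 30 + 31 + 30 + 31 + 31 + 30 + 31 + 30 + 31 + 31 + 28 + 31 + 30 + 31 + 30 + 31 + 31 + 30 + 31 + 30 + 31 + 31 + 29 + 8 = 1524.

1524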